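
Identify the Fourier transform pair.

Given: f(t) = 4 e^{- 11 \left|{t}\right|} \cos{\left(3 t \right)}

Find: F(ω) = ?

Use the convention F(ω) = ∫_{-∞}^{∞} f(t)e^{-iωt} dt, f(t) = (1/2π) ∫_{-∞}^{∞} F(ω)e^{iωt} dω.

F(ω) = \frac{88 \left(\omega^{2} + 130\right)}{\omega^{4} + 224 \omega^{2} + 16900}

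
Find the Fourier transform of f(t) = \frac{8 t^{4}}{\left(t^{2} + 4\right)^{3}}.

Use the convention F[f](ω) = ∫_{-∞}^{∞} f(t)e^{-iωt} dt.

F(ω) = \frac{\pi \left(4 \omega^{2} - 10 \left|{\omega}\right| + 3\right) e^{- 2 \left|{\omega}\right|}}{2}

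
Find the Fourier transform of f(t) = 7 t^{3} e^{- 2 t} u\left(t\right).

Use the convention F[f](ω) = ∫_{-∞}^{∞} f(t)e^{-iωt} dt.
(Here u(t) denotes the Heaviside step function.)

F(ω) = \frac{42}{\left(i \omega + 2\right)^{4}}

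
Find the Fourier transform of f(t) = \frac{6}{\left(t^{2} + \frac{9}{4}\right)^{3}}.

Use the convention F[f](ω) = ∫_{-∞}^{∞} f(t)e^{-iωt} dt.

F(ω) = \frac{2 \pi \left(3 \omega^{2} + 6 \left|{\omega}\right| + 4\right) e^{- \frac{3 \left|{\omega}\right|}{2}}}{27}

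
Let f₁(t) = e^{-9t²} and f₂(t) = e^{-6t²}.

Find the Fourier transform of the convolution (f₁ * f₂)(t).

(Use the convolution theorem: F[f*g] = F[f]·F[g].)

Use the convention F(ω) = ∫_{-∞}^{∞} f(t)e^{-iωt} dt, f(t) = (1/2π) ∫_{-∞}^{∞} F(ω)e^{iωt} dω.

F[f₁*f₂](ω) = \frac{\sqrt{6} \pi e^{- \frac{5 \omega^{2}}{72}}}{18}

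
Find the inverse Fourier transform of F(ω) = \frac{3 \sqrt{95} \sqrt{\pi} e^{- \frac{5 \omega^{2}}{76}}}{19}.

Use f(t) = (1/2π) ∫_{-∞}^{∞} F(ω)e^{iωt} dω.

f(t) = 3 e^{- \frac{19 t^{2}}{5}}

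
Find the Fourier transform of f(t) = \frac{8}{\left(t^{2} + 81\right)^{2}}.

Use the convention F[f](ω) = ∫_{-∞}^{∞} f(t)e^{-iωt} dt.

F(ω) = \frac{4 \pi \left(9 \left|{\omega}\right| + 1\right) e^{- 9 \left|{\omega}\right|}}{729}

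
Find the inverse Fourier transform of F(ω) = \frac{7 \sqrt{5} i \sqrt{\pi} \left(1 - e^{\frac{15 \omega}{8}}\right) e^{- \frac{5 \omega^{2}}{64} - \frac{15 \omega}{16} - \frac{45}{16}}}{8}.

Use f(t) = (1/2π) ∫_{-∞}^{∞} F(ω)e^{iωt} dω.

f(t) = 7 e^{- \frac{16 t^{2}}{5}} \sin{\left(6 t \right)}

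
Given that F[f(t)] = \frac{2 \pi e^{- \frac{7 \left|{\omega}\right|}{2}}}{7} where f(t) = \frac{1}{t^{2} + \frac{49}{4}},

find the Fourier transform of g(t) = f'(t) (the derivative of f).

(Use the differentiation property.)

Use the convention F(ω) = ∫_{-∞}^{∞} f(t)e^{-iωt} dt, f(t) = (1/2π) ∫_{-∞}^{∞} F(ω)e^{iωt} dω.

F[g](ω) = \frac{2 i \pi \omega e^{- \frac{7 \left|{\omega}\right|}{2}}}{7}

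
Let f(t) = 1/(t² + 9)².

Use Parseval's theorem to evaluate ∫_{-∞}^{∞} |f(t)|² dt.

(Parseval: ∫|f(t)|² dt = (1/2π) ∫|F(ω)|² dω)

∫|f(t)|² dt = \frac{5 \pi}{34992}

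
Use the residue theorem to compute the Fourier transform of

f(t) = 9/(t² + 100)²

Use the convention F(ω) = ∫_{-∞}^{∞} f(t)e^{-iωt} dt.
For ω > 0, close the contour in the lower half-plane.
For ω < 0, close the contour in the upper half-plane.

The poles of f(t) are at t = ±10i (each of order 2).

Let g(z) = f(z)e^{-iωz}; for large |z| the factor e^{-iωz} decays in the lower half-plane when ω > 0 and in the upper half-plane when ω < 0.

Case ω > 0 (lower half-plane, clockwise contour ⇒ F(ω) = -2πi·ΣRes):
  Res_{z = - 10 i} g(z) = \frac{9 i \left(10 \omega + 1\right) e^{- 10 \omega}}{4000} (pole of order 2)
  F(ω) = -2πi·ΣRes = \frac{9 \pi \left(10 \omega + 1\right) e^{- 10 \omega}}{2000}

Case ω < 0 (upper half-plane, counterclockwise contour ⇒ F(ω) = +2πi·ΣRes):
  Res_{z = 10 i} g(z) = \frac{9 i \left(10 \omega - 1\right) e^{10 \omega}}{4000} (pole of order 2)
  F(ω) = 2πi·ΣRes = \frac{9 \pi \left(1 - 10 \omega\right) e^{10 \omega}}{2000}

Both cases combine into a single formula in |ω|:

F(ω) = \frac{9 \pi \left(10 \left|{\omega}\right| + 1\right) e^{- 10 \left|{\omega}\right|}}{2000}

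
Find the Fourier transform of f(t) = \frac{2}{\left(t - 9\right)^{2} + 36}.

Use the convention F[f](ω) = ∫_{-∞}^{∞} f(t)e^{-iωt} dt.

F(ω) = \frac{\pi e^{- 9 i \omega - 6 \left|{\omega}\right|}}{3}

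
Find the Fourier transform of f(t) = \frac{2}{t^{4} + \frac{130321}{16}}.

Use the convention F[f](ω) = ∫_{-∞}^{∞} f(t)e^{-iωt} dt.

F(ω) = \frac{16 \pi e^{- \frac{19 \sqrt{2} \left|{\omega}\right|}{4}} \sin{\left(\frac{19 \sqrt{2} \left|{\omega}\right|}{4} + \frac{\pi}{4} \right)}}{6859}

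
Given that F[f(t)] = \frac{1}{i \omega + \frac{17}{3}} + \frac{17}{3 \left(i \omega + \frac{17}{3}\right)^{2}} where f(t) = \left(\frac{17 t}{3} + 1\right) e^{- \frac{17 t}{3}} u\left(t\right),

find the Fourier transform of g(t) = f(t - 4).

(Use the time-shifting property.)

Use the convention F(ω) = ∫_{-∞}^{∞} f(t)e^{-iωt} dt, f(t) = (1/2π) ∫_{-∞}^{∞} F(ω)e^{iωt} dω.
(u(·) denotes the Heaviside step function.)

F[g](ω) = \frac{3 \left(- 3 i \omega - 34\right) e^{- 4 i \omega}}{9 \omega^{2} - 102 i \omega - 289}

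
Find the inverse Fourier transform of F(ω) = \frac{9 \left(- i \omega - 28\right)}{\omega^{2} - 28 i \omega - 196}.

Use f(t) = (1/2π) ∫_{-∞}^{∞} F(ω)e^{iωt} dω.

f(t) = 9 \left(14 t + 1\right) e^{- 14 t} u\left(t\right)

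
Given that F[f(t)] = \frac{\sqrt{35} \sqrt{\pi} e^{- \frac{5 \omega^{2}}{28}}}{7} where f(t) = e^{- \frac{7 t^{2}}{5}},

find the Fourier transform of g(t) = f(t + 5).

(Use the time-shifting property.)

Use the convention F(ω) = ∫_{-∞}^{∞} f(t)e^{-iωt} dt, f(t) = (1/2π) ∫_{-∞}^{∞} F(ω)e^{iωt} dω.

F[g](ω) = \frac{\sqrt{35} \sqrt{\pi} e^{5 \omega \left(- \frac{\omega}{28} + i\right)}}{7}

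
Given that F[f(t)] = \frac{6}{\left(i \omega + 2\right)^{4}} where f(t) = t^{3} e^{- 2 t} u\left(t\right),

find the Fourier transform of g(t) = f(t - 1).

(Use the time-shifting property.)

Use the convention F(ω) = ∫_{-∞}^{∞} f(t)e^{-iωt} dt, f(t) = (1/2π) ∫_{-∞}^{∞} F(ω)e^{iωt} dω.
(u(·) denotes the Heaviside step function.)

F[g](ω) = \frac{6 e^{- i \omega}}{\left(i \omega + 2\right)^{4}}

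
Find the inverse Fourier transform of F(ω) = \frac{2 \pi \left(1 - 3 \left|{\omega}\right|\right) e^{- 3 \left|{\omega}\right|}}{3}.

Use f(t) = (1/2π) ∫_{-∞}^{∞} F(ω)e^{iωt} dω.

f(t) = \frac{4 t^{2}}{\left(t^{2} + 9\right)^{2}}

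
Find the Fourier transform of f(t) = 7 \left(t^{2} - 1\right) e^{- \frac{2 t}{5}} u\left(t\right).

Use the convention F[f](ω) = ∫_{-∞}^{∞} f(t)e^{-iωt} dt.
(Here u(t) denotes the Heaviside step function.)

F(ω) = \frac{35 \left(250 i \omega - \left(5 i \omega + 2\right)^{3} + 100\right)}{\left(5 i \omega + 2\right)^{4}}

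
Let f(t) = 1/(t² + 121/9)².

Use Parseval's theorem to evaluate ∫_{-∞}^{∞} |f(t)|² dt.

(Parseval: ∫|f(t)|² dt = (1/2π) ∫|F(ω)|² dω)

∫|f(t)|² dt = \frac{10935 \pi}{311794736}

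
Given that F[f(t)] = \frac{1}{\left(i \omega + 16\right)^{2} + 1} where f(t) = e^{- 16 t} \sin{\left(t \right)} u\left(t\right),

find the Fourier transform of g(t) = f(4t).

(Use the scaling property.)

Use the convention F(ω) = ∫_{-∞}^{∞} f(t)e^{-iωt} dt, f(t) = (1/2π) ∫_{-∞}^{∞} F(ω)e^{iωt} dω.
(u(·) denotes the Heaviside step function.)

F[g](ω) = \frac{4}{\left(i \omega + 64\right)^{2} + 16}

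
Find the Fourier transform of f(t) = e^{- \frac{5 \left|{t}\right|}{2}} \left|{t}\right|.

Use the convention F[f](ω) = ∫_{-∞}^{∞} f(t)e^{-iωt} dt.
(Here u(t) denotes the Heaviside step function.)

F(ω) = \frac{8 \left(25 - 4 \omega^{2}\right)}{\left(4 \omega^{2} + 25\right)^{2}}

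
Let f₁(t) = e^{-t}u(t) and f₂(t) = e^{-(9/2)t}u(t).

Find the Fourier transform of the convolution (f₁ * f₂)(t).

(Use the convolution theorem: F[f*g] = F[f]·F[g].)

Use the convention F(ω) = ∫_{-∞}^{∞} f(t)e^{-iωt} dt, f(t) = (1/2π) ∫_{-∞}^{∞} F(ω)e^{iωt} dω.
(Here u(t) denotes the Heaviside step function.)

F[f₁*f₂](ω) = \frac{2}{\left(i \omega + 1\right) \left(2 i \omega + 9\right)}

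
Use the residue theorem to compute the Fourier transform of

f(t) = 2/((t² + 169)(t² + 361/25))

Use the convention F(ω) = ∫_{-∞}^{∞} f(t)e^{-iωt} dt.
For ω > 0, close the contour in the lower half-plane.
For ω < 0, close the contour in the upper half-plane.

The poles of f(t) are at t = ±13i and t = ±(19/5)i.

Let g(z) = f(z)e^{-iωz}; for large |z| the factor e^{-iωz} decays in the lower half-plane when ω > 0 and in the upper half-plane when ω < 0.

Case ω > 0 (lower half-plane, clockwise contour ⇒ F(ω) = -2πi·ΣRes):
  Res_{z = - 13 i} g(z) = - \frac{25 i e^{- 13 \omega}}{50232}
  Res_{z = - \frac{19 i}{5}} g(z) = \frac{125 i e^{- \frac{19 \omega}{5}}}{73416}
  F(ω) = -2πi·ΣRes = - \frac{25 \pi e^{- 13 \omega}}{25116} + \frac{125 \pi e^{- \frac{19 \omega}{5}}}{36708}

Case ω < 0 (upper half-plane, counterclockwise contour ⇒ F(ω) = +2πi·ΣRes):
  Res_{z = 13 i} g(z) = \frac{25 i e^{13 \omega}}{50232}
  Res_{z = \frac{19 i}{5}} g(z) = - \frac{125 i e^{\frac{19 \omega}{5}}}{73416}
  F(ω) = 2πi·ΣRes = \frac{25 \pi \left(65 e^{\frac{19 \omega}{5}} - 19 e^{13 \omega}\right)}{477204}

Both cases combine into a single formula in |ω|:

F(ω) = - \frac{25 \pi e^{- 13 \left|{\omega}\right|}}{25116} + \frac{125 \pi e^{- \frac{19 \left|{\omega}\right|}{5}}}{36708}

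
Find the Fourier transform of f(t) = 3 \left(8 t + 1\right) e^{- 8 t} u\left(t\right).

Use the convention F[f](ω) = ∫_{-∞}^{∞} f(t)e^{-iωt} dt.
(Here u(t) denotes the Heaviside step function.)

F(ω) = \frac{3 \left(- i \omega - 16\right)}{\omega^{2} - 16 i \omega - 64}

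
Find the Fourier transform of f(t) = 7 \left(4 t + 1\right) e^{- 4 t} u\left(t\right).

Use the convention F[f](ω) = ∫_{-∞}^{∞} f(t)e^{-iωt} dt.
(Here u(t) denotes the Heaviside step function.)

F(ω) = \frac{7 \left(- i \omega - 8\right)}{\omega^{2} - 8 i \omega - 16}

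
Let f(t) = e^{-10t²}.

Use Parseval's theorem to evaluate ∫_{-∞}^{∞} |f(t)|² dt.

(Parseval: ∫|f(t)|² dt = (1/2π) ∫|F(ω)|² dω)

∫|f(t)|² dt = \frac{\sqrt{5} \sqrt{\pi}}{10}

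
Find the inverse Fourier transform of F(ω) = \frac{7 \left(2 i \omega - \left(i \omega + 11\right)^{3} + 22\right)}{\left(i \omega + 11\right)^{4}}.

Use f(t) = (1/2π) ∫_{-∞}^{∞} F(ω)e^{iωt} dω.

f(t) = 7 \left(t^{2} - 1\right) e^{- 11 t} u\left(t\right)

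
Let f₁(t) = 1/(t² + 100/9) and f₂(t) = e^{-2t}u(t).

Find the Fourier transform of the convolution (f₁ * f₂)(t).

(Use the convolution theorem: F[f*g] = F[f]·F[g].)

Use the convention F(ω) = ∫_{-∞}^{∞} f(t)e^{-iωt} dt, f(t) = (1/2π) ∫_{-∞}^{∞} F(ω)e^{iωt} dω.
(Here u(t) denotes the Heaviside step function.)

F[f₁*f₂](ω) = \frac{3 \pi e^{- \frac{10 \left|{\omega}\right|}{3}}}{10 \left(i \omega + 2\right)}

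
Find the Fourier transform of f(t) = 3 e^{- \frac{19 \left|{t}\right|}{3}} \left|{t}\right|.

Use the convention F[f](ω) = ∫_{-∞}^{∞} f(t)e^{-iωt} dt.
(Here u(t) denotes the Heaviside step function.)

F(ω) = \frac{54 \left(361 - 9 \omega^{2}\right)}{\left(9 \omega^{2} + 361\right)^{2}}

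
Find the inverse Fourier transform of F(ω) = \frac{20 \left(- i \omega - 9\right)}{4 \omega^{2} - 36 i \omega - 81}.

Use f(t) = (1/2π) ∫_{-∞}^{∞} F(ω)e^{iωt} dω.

f(t) = 5 \left(\frac{9 t}{2} + 1\right) e^{- \frac{9 t}{2}} u\left(t\right)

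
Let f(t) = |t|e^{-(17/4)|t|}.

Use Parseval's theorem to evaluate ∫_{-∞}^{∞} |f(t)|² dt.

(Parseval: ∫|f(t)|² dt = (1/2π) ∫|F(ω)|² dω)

∫|f(t)|² dt = \frac{32}{4913}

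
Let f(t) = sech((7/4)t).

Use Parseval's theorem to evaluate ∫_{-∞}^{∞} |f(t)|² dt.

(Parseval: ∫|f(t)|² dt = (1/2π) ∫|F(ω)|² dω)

∫|f(t)|² dt = \frac{8}{7}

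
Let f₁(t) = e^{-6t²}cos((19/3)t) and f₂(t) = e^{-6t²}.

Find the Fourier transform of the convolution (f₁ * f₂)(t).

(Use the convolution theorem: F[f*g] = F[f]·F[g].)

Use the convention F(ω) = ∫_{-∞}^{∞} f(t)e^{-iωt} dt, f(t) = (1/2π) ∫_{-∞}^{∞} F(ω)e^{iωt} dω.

F[f₁*f₂](ω) = \frac{\pi \left(e^{\frac{19 \omega}{18}} + 1\right) e^{- \frac{\omega^{2}}{12} - \frac{19 \omega}{36} - \frac{361}{216}}}{12}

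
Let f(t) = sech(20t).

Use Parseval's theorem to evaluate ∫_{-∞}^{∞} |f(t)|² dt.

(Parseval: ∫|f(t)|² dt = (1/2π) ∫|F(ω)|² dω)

∫|f(t)|² dt = \frac{1}{10}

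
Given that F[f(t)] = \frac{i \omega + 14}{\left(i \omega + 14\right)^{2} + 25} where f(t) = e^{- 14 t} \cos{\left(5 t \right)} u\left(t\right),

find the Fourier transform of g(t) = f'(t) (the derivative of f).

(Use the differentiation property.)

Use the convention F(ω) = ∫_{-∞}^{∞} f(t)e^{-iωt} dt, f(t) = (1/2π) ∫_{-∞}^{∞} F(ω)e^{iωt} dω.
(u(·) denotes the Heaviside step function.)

F[g](ω) = \frac{i \omega \left(i \omega + 14\right)}{\left(i \omega + 14\right)^{2} + 25}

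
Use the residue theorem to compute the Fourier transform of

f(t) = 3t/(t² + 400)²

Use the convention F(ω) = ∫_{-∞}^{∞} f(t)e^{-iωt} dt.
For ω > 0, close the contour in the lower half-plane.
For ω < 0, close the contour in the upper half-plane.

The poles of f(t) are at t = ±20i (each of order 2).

Let g(z) = f(z)e^{-iωz}; for large |z| the factor e^{-iωz} decays in the lower half-plane when ω > 0 and in the upper half-plane when ω < 0.

Case ω > 0 (lower half-plane, clockwise contour ⇒ F(ω) = -2πi·ΣRes):
  Res_{z = - 20 i} g(z) = \frac{3 \omega e^{- 20 \omega}}{80} (pole of order 2)
  F(ω) = -2πi·ΣRes = - \frac{3 i \pi \omega e^{- 20 \omega}}{40}

Case ω < 0 (upper half-plane, counterclockwise contour ⇒ F(ω) = +2πi·ΣRes):
  Res_{z = 20 i} g(z) = - \frac{3 \omega e^{20 \omega}}{80} (pole of order 2)
  F(ω) = 2πi·ΣRes = - \frac{3 i \pi \omega e^{20 \omega}}{40}

Both cases combine into a single formula in |ω|:

F(ω) = - \frac{3 i \pi \omega e^{- 20 \left|{\omega}\right|}}{40}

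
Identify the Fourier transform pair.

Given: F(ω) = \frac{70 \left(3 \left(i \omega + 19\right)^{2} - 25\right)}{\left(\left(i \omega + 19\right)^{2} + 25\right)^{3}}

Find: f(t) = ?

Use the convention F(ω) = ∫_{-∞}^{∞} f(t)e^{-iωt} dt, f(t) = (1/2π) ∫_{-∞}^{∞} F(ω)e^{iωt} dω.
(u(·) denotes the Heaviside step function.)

f(t) = 7 t^{2} e^{- 19 t} \sin{\left(5 t \right)} u\left(t\right)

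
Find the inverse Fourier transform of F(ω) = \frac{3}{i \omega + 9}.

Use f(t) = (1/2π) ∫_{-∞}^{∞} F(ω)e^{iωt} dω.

f(t) = 3 e^{- 9 t} u\left(t\right)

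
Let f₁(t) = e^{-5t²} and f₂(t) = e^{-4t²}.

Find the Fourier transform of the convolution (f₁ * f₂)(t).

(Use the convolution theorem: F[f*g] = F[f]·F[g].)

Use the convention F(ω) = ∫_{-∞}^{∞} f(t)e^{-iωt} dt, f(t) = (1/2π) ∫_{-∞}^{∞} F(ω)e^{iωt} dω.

F[f₁*f₂](ω) = \frac{\sqrt{5} \pi e^{- \frac{9 \omega^{2}}{80}}}{10}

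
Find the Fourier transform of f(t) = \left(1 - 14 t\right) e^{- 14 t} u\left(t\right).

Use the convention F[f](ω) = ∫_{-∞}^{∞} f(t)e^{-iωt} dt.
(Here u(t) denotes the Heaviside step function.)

F(ω) = \frac{i \omega}{- \omega^{2} + 28 i \omega + 196}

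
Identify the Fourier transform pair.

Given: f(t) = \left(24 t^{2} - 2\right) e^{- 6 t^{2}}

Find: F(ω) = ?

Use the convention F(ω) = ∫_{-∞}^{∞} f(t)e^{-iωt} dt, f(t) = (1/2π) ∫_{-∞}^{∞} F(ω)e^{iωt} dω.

F(ω) = - \frac{\sqrt{6} \sqrt{\pi} \omega^{2} e^{- \frac{\omega^{2}}{24}}}{36}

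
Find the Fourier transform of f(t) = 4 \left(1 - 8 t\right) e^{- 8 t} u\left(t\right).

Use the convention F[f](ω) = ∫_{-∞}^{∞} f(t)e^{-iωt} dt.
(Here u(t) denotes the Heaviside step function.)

F(ω) = \frac{4 i \omega}{- \omega^{2} + 16 i \omega + 64}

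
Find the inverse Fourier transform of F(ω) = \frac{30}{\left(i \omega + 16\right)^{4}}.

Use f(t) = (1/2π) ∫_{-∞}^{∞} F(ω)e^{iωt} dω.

f(t) = 5 t^{3} e^{- 16 t} u\left(t\right)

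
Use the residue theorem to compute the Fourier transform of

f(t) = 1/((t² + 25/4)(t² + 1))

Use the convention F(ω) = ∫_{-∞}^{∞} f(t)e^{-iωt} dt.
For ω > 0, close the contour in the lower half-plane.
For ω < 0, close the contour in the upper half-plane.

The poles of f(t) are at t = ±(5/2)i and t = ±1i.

Let g(z) = f(z)e^{-iωz}; for large |z| the factor e^{-iωz} decays in the lower half-plane when ω > 0 and in the upper half-plane when ω < 0.

Case ω > 0 (lower half-plane, clockwise contour ⇒ F(ω) = -2πi·ΣRes):
  Res_{z = - \frac{5 i}{2}} g(z) = - \frac{4 i e^{- \frac{5 \omega}{2}}}{105}
  Res_{z = - i} g(z) = \frac{2 i e^{- \omega}}{21}
  F(ω) = -2πi·ΣRes = \frac{4 \pi e^{- \omega}}{21} - \frac{8 \pi e^{- \frac{5 \omega}{2}}}{105}

Case ω < 0 (upper half-plane, counterclockwise contour ⇒ F(ω) = +2πi·ΣRes):
  Res_{z = \frac{5 i}{2}} g(z) = \frac{4 i e^{\frac{5 \omega}{2}}}{105}
  Res_{z = i} g(z) = - \frac{2 i e^{\omega}}{21}
  F(ω) = 2πi·ΣRes = \frac{4 \pi \left(- 2 e^{\frac{5 \omega}{2}} + 5 e^{\omega}\right)}{105}

Both cases combine into a single formula in |ω|:

F(ω) = \frac{4 \pi e^{- \left|{\omega}\right|}}{21} - \frac{8 \pi e^{- \frac{5 \left|{\omega}\right|}{2}}}{105}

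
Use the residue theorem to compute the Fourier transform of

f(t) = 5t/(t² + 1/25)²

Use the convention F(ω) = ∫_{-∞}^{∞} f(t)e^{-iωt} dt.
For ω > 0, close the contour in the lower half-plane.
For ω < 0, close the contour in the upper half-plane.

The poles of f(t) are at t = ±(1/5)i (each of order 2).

Let g(z) = f(z)e^{-iωz}; for large |z| the factor e^{-iωz} decays in the lower half-plane when ω > 0 and in the upper half-plane when ω < 0.

Case ω > 0 (lower half-plane, clockwise contour ⇒ F(ω) = -2πi·ΣRes):
  Res_{z = - \frac{i}{5}} g(z) = \frac{25 \omega e^{- \frac{\omega}{5}}}{4} (pole of order 2)
  F(ω) = -2πi·ΣRes = - \frac{25 i \pi \omega e^{- \frac{\omega}{5}}}{2}

Case ω < 0 (upper half-plane, counterclockwise contour ⇒ F(ω) = +2πi·ΣRes):
  Res_{z = \frac{i}{5}} g(z) = - \frac{25 \omega e^{\frac{\omega}{5}}}{4} (pole of order 2)
  F(ω) = 2πi·ΣRes = - \frac{25 i \pi \omega e^{\frac{\omega}{5}}}{2}

Both cases combine into a single formula in |ω|:

F(ω) = - \frac{25 i \pi \omega e^{- \frac{\left|{\omega}\right|}{5}}}{2}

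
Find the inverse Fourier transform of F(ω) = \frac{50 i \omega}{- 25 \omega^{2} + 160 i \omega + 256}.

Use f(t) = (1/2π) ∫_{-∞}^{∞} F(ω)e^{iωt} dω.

f(t) = 2 \left(1 - \frac{16 t}{5}\right) e^{- \frac{16 t}{5}} u\left(t\right)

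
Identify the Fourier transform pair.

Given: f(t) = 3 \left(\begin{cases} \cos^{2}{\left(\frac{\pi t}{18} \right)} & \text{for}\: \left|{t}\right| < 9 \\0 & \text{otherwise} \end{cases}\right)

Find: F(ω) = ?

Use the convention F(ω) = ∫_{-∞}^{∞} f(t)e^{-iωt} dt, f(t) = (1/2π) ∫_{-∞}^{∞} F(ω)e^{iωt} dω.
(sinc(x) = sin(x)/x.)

F(ω) = - \frac{27 \pi^{2} \operatorname{sinc}{\left(9 \omega \right)}}{81 \omega^{2} - \pi^{2}}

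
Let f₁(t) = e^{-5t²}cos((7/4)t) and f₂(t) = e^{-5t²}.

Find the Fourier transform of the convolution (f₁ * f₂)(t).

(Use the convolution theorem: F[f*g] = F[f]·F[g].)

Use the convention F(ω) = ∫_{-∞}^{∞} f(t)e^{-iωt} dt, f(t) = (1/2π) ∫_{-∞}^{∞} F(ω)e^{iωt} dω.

F[f₁*f₂](ω) = \frac{\pi \left(e^{\frac{7 \omega}{20}} + 1\right) e^{- \frac{\omega^{2}}{10} - \frac{7 \omega}{40} - \frac{49}{320}}}{10}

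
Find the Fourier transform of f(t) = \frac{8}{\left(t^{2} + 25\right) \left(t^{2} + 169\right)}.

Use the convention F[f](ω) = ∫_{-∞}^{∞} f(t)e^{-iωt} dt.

F(ω) = \frac{\pi \left(13 e^{8 \left|{\omega}\right|} - 5\right) e^{- 13 \left|{\omega}\right|}}{1170}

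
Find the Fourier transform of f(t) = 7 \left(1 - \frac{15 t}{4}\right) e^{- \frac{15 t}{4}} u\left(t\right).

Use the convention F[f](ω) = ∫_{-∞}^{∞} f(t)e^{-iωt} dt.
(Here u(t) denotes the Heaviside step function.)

F(ω) = \frac{112 i \omega}{- 16 \omega^{2} + 120 i \omega + 225}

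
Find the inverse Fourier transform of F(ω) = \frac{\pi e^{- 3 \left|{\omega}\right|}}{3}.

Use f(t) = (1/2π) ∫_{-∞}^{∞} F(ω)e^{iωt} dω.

f(t) = \frac{1}{t^{2} + 9}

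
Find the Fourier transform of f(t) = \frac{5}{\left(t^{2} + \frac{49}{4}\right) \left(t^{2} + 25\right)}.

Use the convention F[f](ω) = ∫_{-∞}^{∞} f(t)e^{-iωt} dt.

F(ω) = - \frac{4 \pi e^{- 5 \left|{\omega}\right|}}{51} + \frac{40 \pi e^{- \frac{7 \left|{\omega}\right|}{2}}}{357}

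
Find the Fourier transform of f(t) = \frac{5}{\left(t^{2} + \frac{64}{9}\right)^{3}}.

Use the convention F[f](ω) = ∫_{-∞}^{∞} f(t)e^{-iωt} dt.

F(ω) = \frac{135 \pi \left(64 \omega^{2} + 72 \left|{\omega}\right| + 27\right) e^{- \frac{8 \left|{\omega}\right|}{3}}}{262144}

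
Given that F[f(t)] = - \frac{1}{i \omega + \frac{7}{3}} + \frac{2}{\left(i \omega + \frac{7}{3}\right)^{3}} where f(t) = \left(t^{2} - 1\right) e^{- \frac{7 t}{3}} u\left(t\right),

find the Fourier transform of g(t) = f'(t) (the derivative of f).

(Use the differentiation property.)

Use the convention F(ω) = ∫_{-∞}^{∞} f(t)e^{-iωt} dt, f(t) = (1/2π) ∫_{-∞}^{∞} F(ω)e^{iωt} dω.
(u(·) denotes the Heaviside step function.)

F[g](ω) = \frac{3 i \omega \left(54 i \omega - \left(3 i \omega + 7\right)^{3} + 126\right)}{\left(3 i \omega + 7\right)^{4}}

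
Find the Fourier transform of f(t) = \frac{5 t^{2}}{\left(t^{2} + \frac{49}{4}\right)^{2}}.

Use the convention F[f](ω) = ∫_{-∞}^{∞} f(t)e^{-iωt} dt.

F(ω) = \frac{5 \pi \left(2 - 7 \left|{\omega}\right|\right) e^{- \frac{7 \left|{\omega}\right|}{2}}}{14}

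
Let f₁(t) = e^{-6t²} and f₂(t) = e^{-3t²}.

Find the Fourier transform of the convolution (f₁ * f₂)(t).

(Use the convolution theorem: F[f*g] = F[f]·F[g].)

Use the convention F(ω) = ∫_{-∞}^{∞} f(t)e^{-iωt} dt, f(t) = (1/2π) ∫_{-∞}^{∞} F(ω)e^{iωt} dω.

F[f₁*f₂](ω) = \frac{\sqrt{2} \pi e^{- \frac{\omega^{2}}{8}}}{6}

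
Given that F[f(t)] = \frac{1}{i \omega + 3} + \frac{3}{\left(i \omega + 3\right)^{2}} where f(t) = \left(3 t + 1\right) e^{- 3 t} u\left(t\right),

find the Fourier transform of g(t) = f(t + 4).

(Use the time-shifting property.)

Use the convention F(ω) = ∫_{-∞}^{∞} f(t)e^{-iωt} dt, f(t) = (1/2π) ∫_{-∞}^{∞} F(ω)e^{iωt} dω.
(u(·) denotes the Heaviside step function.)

F[g](ω) = \frac{\left(- i \omega - 6\right) e^{4 i \omega}}{\omega^{2} - 6 i \omega - 9}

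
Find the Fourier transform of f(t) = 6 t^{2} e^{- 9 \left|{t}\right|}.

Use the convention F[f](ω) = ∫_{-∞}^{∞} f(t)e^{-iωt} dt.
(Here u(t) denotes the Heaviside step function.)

F(ω) = \frac{648 \left(27 - \omega^{2}\right)}{\left(\omega^{2} + 81\right)^{3}}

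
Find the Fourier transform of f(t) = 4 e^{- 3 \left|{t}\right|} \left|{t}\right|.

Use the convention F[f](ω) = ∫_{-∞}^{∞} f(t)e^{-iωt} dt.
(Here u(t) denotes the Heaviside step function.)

F(ω) = \frac{8 \left(9 - \omega^{2}\right)}{\left(\omega^{2} + 9\right)^{2}}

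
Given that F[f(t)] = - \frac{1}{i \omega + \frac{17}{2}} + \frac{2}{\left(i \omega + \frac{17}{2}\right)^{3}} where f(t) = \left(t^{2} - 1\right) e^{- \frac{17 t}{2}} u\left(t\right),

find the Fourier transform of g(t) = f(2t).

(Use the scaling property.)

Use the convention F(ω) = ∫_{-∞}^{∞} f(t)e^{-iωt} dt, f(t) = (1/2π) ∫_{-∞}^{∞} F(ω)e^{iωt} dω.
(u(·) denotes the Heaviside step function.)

F[g](ω) = \frac{8 i \omega - \left(i \omega + 17\right)^{3} + 136}{\left(i \omega + 17\right)^{4}}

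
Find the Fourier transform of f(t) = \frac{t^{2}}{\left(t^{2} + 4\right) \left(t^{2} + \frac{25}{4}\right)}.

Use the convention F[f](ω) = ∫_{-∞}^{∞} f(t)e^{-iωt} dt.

F(ω) = - \frac{8 \pi e^{- 2 \left|{\omega}\right|}}{9} + \frac{10 \pi e^{- \frac{5 \left|{\omega}\right|}{2}}}{9}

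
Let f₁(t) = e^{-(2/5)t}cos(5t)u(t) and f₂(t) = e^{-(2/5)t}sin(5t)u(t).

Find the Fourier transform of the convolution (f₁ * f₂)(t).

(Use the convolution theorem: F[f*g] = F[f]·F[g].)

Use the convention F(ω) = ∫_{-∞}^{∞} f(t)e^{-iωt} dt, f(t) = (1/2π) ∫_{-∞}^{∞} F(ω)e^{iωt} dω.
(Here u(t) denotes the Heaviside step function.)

F[f₁*f₂](ω) = \frac{625 \left(5 i \omega + 2\right)}{\left(\left(5 i \omega + 2\right)^{2} + 625\right)^{2}}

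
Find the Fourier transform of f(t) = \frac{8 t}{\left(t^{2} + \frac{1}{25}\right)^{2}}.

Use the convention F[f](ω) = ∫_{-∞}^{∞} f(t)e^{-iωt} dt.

F(ω) = - 20 i \pi \omega e^{- \frac{\left|{\omega}\right|}{5}}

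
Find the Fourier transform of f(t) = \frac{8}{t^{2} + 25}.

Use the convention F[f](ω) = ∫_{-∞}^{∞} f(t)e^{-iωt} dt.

F(ω) = \frac{8 \pi e^{- 5 \left|{\omega}\right|}}{5}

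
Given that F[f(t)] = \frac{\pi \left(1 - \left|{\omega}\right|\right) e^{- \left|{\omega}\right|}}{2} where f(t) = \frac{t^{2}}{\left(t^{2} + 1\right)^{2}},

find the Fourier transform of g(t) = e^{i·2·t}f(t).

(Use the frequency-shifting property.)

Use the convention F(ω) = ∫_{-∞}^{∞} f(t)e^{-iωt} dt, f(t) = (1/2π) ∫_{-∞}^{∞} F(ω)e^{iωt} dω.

F[g](ω) = \frac{\pi \left(1 - \left|{\omega - 2}\right|\right) e^{- \left|{\omega - 2}\right|}}{2}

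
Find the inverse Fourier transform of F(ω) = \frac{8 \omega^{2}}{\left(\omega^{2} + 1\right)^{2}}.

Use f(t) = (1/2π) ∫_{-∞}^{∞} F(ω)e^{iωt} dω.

f(t) = 2 \left(1 - \left|{t}\right|\right) e^{- \left|{t}\right|}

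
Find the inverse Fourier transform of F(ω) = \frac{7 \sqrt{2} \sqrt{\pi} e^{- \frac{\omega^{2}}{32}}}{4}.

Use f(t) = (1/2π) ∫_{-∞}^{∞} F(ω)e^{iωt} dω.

f(t) = 7 e^{- 8 t^{2}}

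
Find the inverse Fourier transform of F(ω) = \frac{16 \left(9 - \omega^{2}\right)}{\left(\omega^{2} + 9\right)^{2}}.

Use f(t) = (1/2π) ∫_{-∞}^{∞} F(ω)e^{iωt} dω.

f(t) = 8 e^{- 3 \left|{t}\right|} \left|{t}\right|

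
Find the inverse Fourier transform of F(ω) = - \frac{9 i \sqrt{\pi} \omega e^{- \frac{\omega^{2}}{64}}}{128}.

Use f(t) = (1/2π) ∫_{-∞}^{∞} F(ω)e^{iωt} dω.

f(t) = 9 t e^{- 16 t^{2}}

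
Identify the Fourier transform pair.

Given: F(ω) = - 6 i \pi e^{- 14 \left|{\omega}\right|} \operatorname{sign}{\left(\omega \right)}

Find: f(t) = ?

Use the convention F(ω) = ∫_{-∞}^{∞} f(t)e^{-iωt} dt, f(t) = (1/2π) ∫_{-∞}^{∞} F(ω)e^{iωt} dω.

f(t) = \frac{6 t}{t^{2} + 196}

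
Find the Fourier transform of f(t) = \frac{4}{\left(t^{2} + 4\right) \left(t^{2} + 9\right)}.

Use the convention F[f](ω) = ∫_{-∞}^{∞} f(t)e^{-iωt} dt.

F(ω) = \frac{2 \pi \left(3 e^{\left|{\omega}\right|} - 2\right) e^{- 3 \left|{\omega}\right|}}{15}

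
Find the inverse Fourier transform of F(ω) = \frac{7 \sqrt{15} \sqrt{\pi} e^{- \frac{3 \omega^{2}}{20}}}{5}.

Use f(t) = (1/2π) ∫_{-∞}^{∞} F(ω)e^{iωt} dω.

f(t) = 7 e^{- \frac{5 t^{2}}{3}}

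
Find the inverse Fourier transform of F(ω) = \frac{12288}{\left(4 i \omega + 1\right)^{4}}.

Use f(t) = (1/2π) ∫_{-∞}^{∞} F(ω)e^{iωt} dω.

f(t) = 8 t^{3} e^{- \frac{t}{4}} u\left(t\right)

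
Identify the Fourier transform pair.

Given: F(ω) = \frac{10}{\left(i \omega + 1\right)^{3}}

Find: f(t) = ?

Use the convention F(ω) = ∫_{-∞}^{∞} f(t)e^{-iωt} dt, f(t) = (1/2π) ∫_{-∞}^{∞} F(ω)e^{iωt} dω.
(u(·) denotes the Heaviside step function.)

f(t) = 5 t^{2} e^{- t} u\left(t\right)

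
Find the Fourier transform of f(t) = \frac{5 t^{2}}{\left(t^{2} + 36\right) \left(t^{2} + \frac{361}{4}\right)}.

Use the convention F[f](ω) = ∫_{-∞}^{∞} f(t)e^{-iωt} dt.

F(ω) = - \frac{120 \pi e^{- 6 \left|{\omega}\right|}}{217} + \frac{190 \pi e^{- \frac{19 \left|{\omega}\right|}{2}}}{217}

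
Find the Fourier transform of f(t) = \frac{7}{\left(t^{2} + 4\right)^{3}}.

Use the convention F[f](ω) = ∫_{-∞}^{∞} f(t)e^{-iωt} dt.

F(ω) = \frac{7 \pi \left(4 \omega^{2} + 6 \left|{\omega}\right| + 3\right) e^{- 2 \left|{\omega}\right|}}{256}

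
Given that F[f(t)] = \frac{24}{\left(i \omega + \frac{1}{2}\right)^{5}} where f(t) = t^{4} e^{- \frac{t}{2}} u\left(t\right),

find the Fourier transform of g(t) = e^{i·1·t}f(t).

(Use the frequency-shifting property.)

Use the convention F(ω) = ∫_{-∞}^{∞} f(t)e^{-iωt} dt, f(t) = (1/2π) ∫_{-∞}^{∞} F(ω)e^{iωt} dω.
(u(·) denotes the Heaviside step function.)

F[g](ω) = \frac{768}{\left(2 i \left(\omega - 1\right) + 1\right)^{5}}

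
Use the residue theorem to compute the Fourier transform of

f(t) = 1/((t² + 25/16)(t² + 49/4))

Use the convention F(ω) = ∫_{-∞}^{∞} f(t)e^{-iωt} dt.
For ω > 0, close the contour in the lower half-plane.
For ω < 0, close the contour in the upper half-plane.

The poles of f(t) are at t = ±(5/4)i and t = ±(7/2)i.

Let g(z) = f(z)e^{-iωz}; for large |z| the factor e^{-iωz} decays in the lower half-plane when ω > 0 and in the upper half-plane when ω < 0.

Case ω > 0 (lower half-plane, clockwise contour ⇒ F(ω) = -2πi·ΣRes):
  Res_{z = - \frac{5 i}{4}} g(z) = \frac{32 i e^{- \frac{5 \omega}{4}}}{855}
  Res_{z = - \frac{7 i}{2}} g(z) = - \frac{16 i e^{- \frac{7 \omega}{2}}}{1197}
  F(ω) = -2πi·ΣRes = - \frac{32 \pi e^{- \frac{7 \omega}{2}}}{1197} + \frac{64 \pi e^{- \frac{5 \omega}{4}}}{855}

Case ω < 0 (upper half-plane, counterclockwise contour ⇒ F(ω) = +2πi·ΣRes):
  Res_{z = \frac{5 i}{4}} g(z) = - \frac{32 i e^{\frac{5 \omega}{4}}}{855}
  Res_{z = \frac{7 i}{2}} g(z) = \frac{16 i e^{\frac{7 \omega}{2}}}{1197}
  F(ω) = 2πi·ΣRes = \frac{32 \pi \left(14 e^{\frac{5 \omega}{4}} - 5 e^{\frac{7 \omega}{2}}\right)}{5985}

Both cases combine into a single formula in |ω|:

F(ω) = - \frac{32 \pi e^{- \frac{7 \left|{\omega}\right|}{2}}}{1197} + \frac{64 \pi e^{- \frac{5 \left|{\omega}\right|}{4}}}{855}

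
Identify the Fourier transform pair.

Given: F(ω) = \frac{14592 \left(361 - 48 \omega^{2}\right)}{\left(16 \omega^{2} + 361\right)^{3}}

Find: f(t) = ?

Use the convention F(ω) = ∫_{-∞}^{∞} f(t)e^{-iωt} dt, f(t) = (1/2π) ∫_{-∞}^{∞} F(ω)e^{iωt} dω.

f(t) = 3 t^{2} e^{- \frac{19 \left|{t}\right|}{4}}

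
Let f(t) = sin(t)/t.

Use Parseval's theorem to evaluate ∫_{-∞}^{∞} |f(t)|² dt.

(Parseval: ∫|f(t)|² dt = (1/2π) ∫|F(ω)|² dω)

∫|f(t)|² dt = \pi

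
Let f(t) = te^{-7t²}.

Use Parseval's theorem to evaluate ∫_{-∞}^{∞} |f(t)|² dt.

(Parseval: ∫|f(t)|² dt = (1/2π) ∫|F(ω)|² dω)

∫|f(t)|² dt = \frac{\sqrt{14} \sqrt{\pi}}{392}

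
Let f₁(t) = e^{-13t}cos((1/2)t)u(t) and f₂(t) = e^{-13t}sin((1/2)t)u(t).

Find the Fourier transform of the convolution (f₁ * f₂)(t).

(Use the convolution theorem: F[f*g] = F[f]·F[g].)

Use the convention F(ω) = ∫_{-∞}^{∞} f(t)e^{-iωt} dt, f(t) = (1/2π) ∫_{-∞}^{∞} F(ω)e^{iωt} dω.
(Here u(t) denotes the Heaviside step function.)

F[f₁*f₂](ω) = \frac{8 \left(i \omega + 13\right)}{\left(4 \left(i \omega + 13\right)^{2} + 1\right)^{2}}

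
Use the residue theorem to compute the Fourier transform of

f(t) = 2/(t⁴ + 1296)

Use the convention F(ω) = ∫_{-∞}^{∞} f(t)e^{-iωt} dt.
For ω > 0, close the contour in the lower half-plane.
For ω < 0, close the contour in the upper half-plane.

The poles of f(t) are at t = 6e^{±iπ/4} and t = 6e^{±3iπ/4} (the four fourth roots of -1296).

Let g(z) = f(z)e^{-iωz}; for large |z| the factor e^{-iωz} decays in the lower half-plane when ω > 0 and in the upper half-plane when ω < 0.

Case ω > 0 (lower half-plane, clockwise contour ⇒ F(ω) = -2πi·ΣRes):
  Res_{z = - 3 \sqrt{2} - 3 \sqrt{2} i} g(z) = \frac{\sqrt{2} i \left(1 - i\right) e^{3 \sqrt{2} \omega \left(-1 + i\right)}}{864}
  Res_{z = 3 \sqrt{2} - 3 \sqrt{2} i} g(z) = \frac{\sqrt{2} i \left(1 + i\right) e^{- 3 \sqrt{2} \omega \left(1 + i\right)}}{864}
  F(ω) = -2πi·ΣRes = \frac{\sqrt{2} \pi \left(1 - i\right) \left(e^{6 \sqrt{2} i \omega} + i\right) e^{- 3 \sqrt{2} \omega \left(1 + i\right)}}{432} = \frac{\pi e^{- 3 \sqrt{2} \omega} \sin{\left(3 \sqrt{2} \omega + \frac{\pi}{4} \right)}}{108}

Case ω < 0 (upper half-plane, counterclockwise contour ⇒ F(ω) = +2πi·ΣRes):
  Res_{z = 3 \sqrt{2} + 3 \sqrt{2} i} g(z) = \frac{\sqrt{2} i \left(-1 + i\right) e^{3 \sqrt{2} \omega \left(1 - i\right)}}{864}
  Res_{z = - 3 \sqrt{2} + 3 \sqrt{2} i} g(z) = \frac{\sqrt{2} \left(1 - i\right) e^{3 \sqrt{2} \omega \left(1 + i\right)}}{864}
  F(ω) = 2πi·ΣRes = - \frac{\sqrt{2} i \pi \left(i \left(1 - i\right) e^{3 \sqrt{2} \omega \left(1 - i\right)} - \left(1 - i\right) e^{3 \sqrt{2} \omega \left(1 + i\right)}\right)}{432} = \frac{\pi e^{3 \sqrt{2} \omega} \cos{\left(3 \sqrt{2} \omega + \frac{\pi}{4} \right)}}{108}

Both cases combine into a single formula in |ω|:

F(ω) = \frac{\pi e^{- 3 \sqrt{2} \left|{\omega}\right|} \sin{\left(3 \sqrt{2} \left|{\omega}\right| + \frac{\pi}{4} \right)}}{108}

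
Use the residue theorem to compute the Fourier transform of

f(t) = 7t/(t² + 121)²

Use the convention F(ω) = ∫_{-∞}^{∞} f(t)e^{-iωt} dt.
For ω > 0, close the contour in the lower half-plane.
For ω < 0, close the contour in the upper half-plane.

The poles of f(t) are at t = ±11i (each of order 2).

Let g(z) = f(z)e^{-iωz}; for large |z| the factor e^{-iωz} decays in the lower half-plane when ω > 0 and in the upper half-plane when ω < 0.

Case ω > 0 (lower half-plane, clockwise contour ⇒ F(ω) = -2πi·ΣRes):
  Res_{z = - 11 i} g(z) = \frac{7 \omega e^{- 11 \omega}}{44} (pole of order 2)
  F(ω) = -2πi·ΣRes = - \frac{7 i \pi \omega e^{- 11 \omega}}{22}

Case ω < 0 (upper half-plane, counterclockwise contour ⇒ F(ω) = +2πi·ΣRes):
  Res_{z = 11 i} g(z) = - \frac{7 \omega e^{11 \omega}}{44} (pole of order 2)
  F(ω) = 2πi·ΣRes = - \frac{7 i \pi \omega e^{11 \omega}}{22}

Both cases combine into a single formula in |ω|:

F(ω) = - \frac{7 i \pi \omega e^{- 11 \left|{\omega}\right|}}{22}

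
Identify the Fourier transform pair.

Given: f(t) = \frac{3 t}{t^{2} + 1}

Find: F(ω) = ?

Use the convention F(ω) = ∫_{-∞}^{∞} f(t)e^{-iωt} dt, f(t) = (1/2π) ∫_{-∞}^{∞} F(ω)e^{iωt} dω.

F(ω) = - 3 i \pi e^{- \left|{\omega}\right|} \operatorname{sign}{\left(\omega \right)}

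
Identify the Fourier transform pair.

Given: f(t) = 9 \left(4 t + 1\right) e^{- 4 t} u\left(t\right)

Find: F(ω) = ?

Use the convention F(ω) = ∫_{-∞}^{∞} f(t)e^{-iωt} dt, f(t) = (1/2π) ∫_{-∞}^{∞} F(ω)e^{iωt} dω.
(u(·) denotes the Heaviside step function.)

F(ω) = \frac{9 \left(- i \omega - 8\right)}{\omega^{2} - 8 i \omega - 16}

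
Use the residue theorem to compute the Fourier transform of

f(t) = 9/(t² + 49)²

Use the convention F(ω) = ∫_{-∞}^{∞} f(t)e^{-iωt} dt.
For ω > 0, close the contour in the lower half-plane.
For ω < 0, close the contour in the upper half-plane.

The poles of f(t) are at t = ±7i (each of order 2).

Let g(z) = f(z)e^{-iωz}; for large |z| the factor e^{-iωz} decays in the lower half-plane when ω > 0 and in the upper half-plane when ω < 0.

Case ω > 0 (lower half-plane, clockwise contour ⇒ F(ω) = -2πi·ΣRes):
  Res_{z = - 7 i} g(z) = \frac{9 i \left(7 \omega + 1\right) e^{- 7 \omega}}{1372} (pole of order 2)
  F(ω) = -2πi·ΣRes = \frac{9 \pi \left(7 \omega + 1\right) e^{- 7 \omega}}{686}

Case ω < 0 (upper half-plane, counterclockwise contour ⇒ F(ω) = +2πi·ΣRes):
  Res_{z = 7 i} g(z) = \frac{9 i \left(7 \omega - 1\right) e^{7 \omega}}{1372} (pole of order 2)
  F(ω) = 2πi·ΣRes = \frac{9 \pi \left(1 - 7 \omega\right) e^{7 \omega}}{686}

Both cases combine into a single formula in |ω|:

F(ω) = \frac{9 \pi \left(7 \left|{\omega}\right| + 1\right) e^{- 7 \left|{\omega}\right|}}{686}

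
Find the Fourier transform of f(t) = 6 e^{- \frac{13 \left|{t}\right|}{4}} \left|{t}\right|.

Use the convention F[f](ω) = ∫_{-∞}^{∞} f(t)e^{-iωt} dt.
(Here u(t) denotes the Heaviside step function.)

F(ω) = \frac{192 \left(169 - 16 \omega^{2}\right)}{\left(16 \omega^{2} + 169\right)^{2}}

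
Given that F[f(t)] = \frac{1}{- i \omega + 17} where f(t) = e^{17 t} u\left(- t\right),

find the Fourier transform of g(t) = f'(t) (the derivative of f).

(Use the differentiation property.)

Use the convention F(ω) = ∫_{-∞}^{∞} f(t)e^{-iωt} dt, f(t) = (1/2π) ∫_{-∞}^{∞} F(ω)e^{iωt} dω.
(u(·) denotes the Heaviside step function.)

F[g](ω) = - \frac{\omega}{\omega + 17 i}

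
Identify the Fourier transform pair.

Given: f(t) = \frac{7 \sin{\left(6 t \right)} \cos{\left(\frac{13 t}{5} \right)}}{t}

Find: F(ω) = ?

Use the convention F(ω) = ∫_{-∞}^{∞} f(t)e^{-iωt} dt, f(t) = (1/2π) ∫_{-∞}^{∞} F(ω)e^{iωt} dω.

F(ω) = \begin{cases} 7 \pi & \text{for}\: \omega > - \frac{17}{5} \wedge \omega < \frac{17}{5} \\\frac{7 \pi}{2} & \text{for}\: \omega > - \frac{43}{5} \wedge \omega < \frac{43}{5} \\0 & \text{otherwise} \end{cases}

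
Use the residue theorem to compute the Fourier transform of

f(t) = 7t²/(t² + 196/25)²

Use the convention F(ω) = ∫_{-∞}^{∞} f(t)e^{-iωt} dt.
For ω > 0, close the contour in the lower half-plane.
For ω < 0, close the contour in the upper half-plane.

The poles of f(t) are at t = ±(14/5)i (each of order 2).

Let g(z) = f(z)e^{-iωz}; for large |z| the factor e^{-iωz} decays in the lower half-plane when ω > 0 and in the upper half-plane when ω < 0.

Case ω > 0 (lower half-plane, clockwise contour ⇒ F(ω) = -2πi·ΣRes):
  Res_{z = - \frac{14 i}{5}} g(z) = \frac{i \left(5 - 14 \omega\right) e^{- \frac{14 \omega}{5}}}{8} (pole of order 2)
  F(ω) = -2πi·ΣRes = \frac{\pi \left(5 - 14 \omega\right) e^{- \frac{14 \omega}{5}}}{4}

Case ω < 0 (upper half-plane, counterclockwise contour ⇒ F(ω) = +2πi·ΣRes):
  Res_{z = \frac{14 i}{5}} g(z) = \frac{i \left(- 14 \omega - 5\right) e^{\frac{14 \omega}{5}}}{8} (pole of order 2)
  F(ω) = 2πi·ΣRes = \frac{\pi \left(14 \omega + 5\right) e^{\frac{14 \omega}{5}}}{4}

Both cases combine into a single formula in |ω|:

F(ω) = \frac{\pi \left(5 - 14 \left|{\omega}\right|\right) e^{- \frac{14 \left|{\omega}\right|}{5}}}{4}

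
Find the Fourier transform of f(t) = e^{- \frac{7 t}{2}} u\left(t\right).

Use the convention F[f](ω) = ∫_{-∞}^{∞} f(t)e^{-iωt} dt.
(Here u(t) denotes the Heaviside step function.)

F(ω) = \frac{2}{2 i \omega + 7}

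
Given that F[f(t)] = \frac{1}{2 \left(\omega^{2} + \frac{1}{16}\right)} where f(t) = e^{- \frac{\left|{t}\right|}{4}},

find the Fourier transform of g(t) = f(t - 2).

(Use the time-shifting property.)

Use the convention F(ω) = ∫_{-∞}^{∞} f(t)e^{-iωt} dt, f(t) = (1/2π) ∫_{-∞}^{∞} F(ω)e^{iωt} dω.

F[g](ω) = \frac{8 e^{- 2 i \omega}}{16 \omega^{2} + 1}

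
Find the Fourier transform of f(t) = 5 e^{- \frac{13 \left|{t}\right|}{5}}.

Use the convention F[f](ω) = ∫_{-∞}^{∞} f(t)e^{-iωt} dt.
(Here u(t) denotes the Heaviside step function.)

F(ω) = \frac{650}{25 \omega^{2} + 169}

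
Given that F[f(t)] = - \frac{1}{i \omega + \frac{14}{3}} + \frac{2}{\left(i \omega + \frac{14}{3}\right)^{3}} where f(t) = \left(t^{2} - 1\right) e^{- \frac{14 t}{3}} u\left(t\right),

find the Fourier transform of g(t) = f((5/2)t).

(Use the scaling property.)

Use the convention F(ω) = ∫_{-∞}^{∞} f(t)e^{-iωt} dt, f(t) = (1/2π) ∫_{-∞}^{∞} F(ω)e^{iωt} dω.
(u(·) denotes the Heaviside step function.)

F[g](ω) = \frac{3 \left(675 i \omega - 2 \left(3 i \omega + 35\right)^{3} + 7875\right)}{2 \left(3 i \omega + 35\right)^{4}}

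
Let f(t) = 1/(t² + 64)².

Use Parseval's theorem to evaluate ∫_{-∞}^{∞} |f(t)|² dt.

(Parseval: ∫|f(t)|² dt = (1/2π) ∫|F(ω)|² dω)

∫|f(t)|² dt = \frac{5 \pi}{33554432}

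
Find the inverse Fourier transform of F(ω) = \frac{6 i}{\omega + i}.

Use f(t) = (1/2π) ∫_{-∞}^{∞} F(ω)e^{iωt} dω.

f(t) = 6 e^{t} u\left(- t\right)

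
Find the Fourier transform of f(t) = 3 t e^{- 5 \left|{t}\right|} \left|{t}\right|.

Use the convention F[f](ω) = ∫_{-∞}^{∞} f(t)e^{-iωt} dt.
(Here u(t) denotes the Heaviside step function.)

F(ω) = \frac{12 i \omega \left(\omega^{2} - 75\right)}{\left(\omega^{2} + 25\right)^{3}}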